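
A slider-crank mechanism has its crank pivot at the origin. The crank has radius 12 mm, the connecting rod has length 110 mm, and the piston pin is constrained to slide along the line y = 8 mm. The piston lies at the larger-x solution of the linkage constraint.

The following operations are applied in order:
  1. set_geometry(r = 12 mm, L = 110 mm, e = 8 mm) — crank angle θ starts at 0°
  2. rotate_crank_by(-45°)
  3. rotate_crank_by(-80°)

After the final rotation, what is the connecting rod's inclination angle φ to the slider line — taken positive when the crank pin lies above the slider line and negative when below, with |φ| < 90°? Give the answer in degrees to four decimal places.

-9.3282

set_geometry: r = 12 mm, L = 110 mm, e = 8 mm; θ ← 0°
rotate_crank_by(-45°): θ ← 0° -45° = -45°
rotate_crank_by(-80°): θ ← -45° -80° = -125°
crank pin P = (r cos θ, r sin θ) = (-6.882917, -9.829825)
h = r sin θ − e = -9.829825 − 8 = -17.829825
sin φ = h / L = -17.829825 / 110 = -0.16208931
φ = arcsin(-0.16208931) = -9.328188°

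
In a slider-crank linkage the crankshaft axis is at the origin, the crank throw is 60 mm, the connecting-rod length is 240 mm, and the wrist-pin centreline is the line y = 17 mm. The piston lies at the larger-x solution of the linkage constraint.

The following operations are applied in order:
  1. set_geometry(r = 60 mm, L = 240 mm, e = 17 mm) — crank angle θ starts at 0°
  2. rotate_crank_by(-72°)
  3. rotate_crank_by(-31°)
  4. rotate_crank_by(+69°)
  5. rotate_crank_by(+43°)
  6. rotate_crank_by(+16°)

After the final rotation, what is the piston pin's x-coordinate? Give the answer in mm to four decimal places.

set_geometry: r = 60 mm, L = 240 mm, e = 17 mm; θ ← 0°
rotate_crank_by(-72°): θ ← 0° -72° = -72°
rotate_crank_by(-31°): θ ← -72° -31° = -103°
rotate_crank_by(+69°): θ ← -103° +69° = -34°
rotate_crank_by(+43°): θ ← -34° +43° = 9°
rotate_crank_by(+16°): θ ← 9° +16° = 25°
crank pin P = (r cos θ, r sin θ) = (54.378467, 25.357096)
h = r sin θ − e = 25.357096 − 17 = 8.357096
x = r cos θ + √(L² − h²) = 54.378467 + √(57600.0 − 69.8410) = 54.378467 + 239.854454 = 294.232921

294.2329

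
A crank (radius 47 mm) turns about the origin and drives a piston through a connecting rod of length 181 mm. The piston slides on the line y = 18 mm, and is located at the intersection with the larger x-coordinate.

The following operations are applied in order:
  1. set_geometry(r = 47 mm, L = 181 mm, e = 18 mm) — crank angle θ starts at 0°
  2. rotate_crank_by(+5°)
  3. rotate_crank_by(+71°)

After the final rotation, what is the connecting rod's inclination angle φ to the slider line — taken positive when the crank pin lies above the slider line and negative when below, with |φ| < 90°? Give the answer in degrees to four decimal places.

set_geometry: r = 47 mm, L = 181 mm, e = 18 mm; θ ← 0°
rotate_crank_by(+5°): θ ← 0° +5° = 5°
rotate_crank_by(+71°): θ ← 5° +71° = 76°
crank pin P = (r cos θ, r sin θ) = (11.370329, 45.603899)
h = r sin θ − e = 45.603899 − 18 = 27.603899
sin φ = h / L = 27.603899 / 181 = 0.15250773
φ = arcsin(0.15250773) = 8.772281°

8.7723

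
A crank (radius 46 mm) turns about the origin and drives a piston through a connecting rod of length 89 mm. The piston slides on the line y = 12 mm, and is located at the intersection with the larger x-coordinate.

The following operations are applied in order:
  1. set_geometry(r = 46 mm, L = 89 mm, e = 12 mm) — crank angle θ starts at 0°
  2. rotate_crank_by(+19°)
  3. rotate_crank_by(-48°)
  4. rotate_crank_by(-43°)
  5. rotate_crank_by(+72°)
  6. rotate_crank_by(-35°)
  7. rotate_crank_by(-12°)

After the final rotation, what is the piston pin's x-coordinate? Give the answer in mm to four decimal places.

set_geometry: r = 46 mm, L = 89 mm, e = 12 mm; θ ← 0°
rotate_crank_by(+19°): θ ← 0° +19° = 19°
rotate_crank_by(-48°): θ ← 19° -48° = -29°
rotate_crank_by(-43°): θ ← -29° -43° = -72°
rotate_crank_by(+72°): θ ← -72° +72° = 0°
rotate_crank_by(-35°): θ ← 0° -35° = -35°
rotate_crank_by(-12°): θ ← -35° -12° = -47°
crank pin P = (r cos θ, r sin θ) = (31.371925, -33.642270)
h = r sin θ − e = -33.642270 − 12 = -45.642270
x = r cos θ + √(L² − h²) = 31.371925 + √(7921.0 − 2083.2168) = 31.371925 + 76.405387 = 107.777312

107.7773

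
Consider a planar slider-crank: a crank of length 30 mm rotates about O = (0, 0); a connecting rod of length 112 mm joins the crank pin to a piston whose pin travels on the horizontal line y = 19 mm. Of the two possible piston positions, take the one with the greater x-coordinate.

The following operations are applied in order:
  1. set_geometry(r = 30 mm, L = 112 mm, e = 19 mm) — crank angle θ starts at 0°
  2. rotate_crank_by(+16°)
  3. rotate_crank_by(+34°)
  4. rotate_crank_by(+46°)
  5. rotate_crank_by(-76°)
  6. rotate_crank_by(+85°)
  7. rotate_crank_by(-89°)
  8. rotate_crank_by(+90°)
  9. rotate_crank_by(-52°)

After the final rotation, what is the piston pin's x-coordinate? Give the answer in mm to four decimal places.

set_geometry: r = 30 mm, L = 112 mm, e = 19 mm; θ ← 0°
rotate_crank_by(+16°): θ ← 0° +16° = 16°
rotate_crank_by(+34°): θ ← 16° +34° = 50°
rotate_crank_by(+46°): θ ← 50° +46° = 96°
rotate_crank_by(-76°): θ ← 96° -76° = 20°
rotate_crank_by(+85°): θ ← 20° +85° = 105°
rotate_crank_by(-89°): θ ← 105° -89° = 16°
rotate_crank_by(+90°): θ ← 16° +90° = 106°
rotate_crank_by(-52°): θ ← 106° -52° = 54°
crank pin P = (r cos θ, r sin θ) = (17.633558, 24.270510)
h = r sin θ − e = 24.270510 − 19 = 5.270510
x = r cos θ + √(L² − h²) = 17.633558 + √(12544.0 − 27.7783) = 17.633558 + 111.875921 = 129.509479

129.5095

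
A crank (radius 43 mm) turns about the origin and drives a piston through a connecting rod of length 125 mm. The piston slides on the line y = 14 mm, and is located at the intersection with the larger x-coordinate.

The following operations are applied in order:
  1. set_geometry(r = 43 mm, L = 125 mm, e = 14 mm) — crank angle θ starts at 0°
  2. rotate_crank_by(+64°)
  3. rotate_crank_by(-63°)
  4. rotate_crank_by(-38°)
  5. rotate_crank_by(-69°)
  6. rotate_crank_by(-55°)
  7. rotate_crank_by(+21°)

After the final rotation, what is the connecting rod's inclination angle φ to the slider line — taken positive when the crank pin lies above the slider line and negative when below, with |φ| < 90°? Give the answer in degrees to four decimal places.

set_geometry: r = 43 mm, L = 125 mm, e = 14 mm; θ ← 0°
rotate_crank_by(+64°): θ ← 0° +64° = 64°
rotate_crank_by(-63°): θ ← 64° -63° = 1°
rotate_crank_by(-38°): θ ← 1° -38° = -37°
rotate_crank_by(-69°): θ ← -37° -69° = -106°
rotate_crank_by(-55°): θ ← -106° -55° = -161°
rotate_crank_by(+21°): θ ← -161° +21° = -140°
crank pin P = (r cos θ, r sin θ) = (-32.939911, -27.639867)
h = r sin θ − e = -27.639867 − 14 = -41.639867
sin φ = h / L = -41.639867 / 125 = -0.33311894
φ = arcsin(-0.33311894) = -19.458192°

-19.4582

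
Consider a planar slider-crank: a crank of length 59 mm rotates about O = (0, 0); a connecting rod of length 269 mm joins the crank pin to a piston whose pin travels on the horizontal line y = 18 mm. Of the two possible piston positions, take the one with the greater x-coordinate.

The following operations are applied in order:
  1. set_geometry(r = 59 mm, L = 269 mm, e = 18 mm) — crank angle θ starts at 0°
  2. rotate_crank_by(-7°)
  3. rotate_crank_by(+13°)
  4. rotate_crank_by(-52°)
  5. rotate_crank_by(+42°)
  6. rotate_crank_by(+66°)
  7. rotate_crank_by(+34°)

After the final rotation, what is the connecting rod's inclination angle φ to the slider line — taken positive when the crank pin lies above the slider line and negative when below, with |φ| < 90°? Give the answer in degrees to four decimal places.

8.6973

set_geometry: r = 59 mm, L = 269 mm, e = 18 mm; θ ← 0°
rotate_crank_by(-7°): θ ← 0° -7° = -7°
rotate_crank_by(+13°): θ ← -7° +13° = 6°
rotate_crank_by(-52°): θ ← 6° -52° = -46°
rotate_crank_by(+42°): θ ← -46° +42° = -4°
rotate_crank_by(+66°): θ ← -4° +66° = 62°
rotate_crank_by(+34°): θ ← 62° +34° = 96°
crank pin P = (r cos θ, r sin θ) = (-6.167179, 58.676792)
h = r sin θ − e = 58.676792 − 18 = 40.676792
sin φ = h / L = 40.676792 / 269 = 0.15121484
φ = arcsin(0.15121484) = 8.697335°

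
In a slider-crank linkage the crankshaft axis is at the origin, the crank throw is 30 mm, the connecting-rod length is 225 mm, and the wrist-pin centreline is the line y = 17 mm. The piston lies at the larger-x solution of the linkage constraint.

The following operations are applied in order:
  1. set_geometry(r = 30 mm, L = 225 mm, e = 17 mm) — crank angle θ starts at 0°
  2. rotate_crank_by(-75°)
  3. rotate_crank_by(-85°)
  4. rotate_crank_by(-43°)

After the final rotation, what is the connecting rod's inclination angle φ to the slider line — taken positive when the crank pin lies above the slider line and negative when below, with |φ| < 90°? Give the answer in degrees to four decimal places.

-1.3442

set_geometry: r = 30 mm, L = 225 mm, e = 17 mm; θ ← 0°
rotate_crank_by(-75°): θ ← 0° -75° = -75°
rotate_crank_by(-85°): θ ← -75° -85° = -160°
rotate_crank_by(-43°): θ ← -160° -43° = -203°
crank pin P = (r cos θ, r sin θ) = (-27.615146, 11.721934)
h = r sin θ − e = 11.721934 − 17 = -5.278066
sin φ = h / L = -5.278066 / 225 = -0.02345807
φ = arcsin(-0.02345807) = -1.344172°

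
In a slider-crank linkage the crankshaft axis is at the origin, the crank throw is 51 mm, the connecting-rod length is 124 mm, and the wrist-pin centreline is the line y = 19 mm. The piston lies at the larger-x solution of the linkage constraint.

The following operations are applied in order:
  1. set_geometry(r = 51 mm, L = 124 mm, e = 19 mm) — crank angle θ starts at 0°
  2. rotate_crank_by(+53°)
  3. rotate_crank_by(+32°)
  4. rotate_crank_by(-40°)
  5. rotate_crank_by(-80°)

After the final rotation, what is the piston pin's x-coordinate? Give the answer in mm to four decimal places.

set_geometry: r = 51 mm, L = 124 mm, e = 19 mm; θ ← 0°
rotate_crank_by(+53°): θ ← 0° +53° = 53°
rotate_crank_by(+32°): θ ← 53° +32° = 85°
rotate_crank_by(-40°): θ ← 85° -40° = 45°
rotate_crank_by(-80°): θ ← 45° -80° = -35°
crank pin P = (r cos θ, r sin θ) = (41.776754, -29.252398)
h = r sin θ − e = -29.252398 − 19 = -48.252398
x = r cos θ + √(L² − h²) = 41.776754 + √(15376.0 − 2328.2939) = 41.776754 + 114.226556 = 156.003310

156.0033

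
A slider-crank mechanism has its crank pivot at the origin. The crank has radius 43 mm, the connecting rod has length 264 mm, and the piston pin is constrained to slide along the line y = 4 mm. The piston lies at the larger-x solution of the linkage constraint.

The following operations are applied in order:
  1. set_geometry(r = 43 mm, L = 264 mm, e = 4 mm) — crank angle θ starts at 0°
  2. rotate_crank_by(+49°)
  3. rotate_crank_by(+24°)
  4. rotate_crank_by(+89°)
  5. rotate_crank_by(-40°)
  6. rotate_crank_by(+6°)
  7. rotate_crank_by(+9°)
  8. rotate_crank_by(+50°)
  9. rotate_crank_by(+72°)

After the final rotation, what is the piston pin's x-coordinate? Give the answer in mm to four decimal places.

251.7195

set_geometry: r = 43 mm, L = 264 mm, e = 4 mm; θ ← 0°
rotate_crank_by(+49°): θ ← 0° +49° = 49°
rotate_crank_by(+24°): θ ← 49° +24° = 73°
rotate_crank_by(+89°): θ ← 73° +89° = 162°
rotate_crank_by(-40°): θ ← 162° -40° = 122°
rotate_crank_by(+6°): θ ← 122° +6° = 128°
rotate_crank_by(+9°): θ ← 128° +9° = 137°
rotate_crank_by(+50°): θ ← 137° +50° = 187°
rotate_crank_by(+72°): θ ← 187° +72° = 259°
crank pin P = (r cos θ, r sin θ) = (-8.204787, -42.209969)
h = r sin θ − e = -42.209969 − 4 = -46.209969
x = r cos θ + √(L² − h²) = -8.204787 + √(69696.0 − 2135.3612) = -8.204787 + 259.924294 = 251.719508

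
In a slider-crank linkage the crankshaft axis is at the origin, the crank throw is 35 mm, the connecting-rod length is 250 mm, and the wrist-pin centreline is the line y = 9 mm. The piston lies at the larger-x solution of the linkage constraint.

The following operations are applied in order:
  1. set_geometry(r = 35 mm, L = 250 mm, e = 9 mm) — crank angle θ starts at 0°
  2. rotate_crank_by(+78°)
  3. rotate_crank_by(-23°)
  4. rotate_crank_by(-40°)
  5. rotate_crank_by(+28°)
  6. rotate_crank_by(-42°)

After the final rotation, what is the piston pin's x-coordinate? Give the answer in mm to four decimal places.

284.8539

set_geometry: r = 35 mm, L = 250 mm, e = 9 mm; θ ← 0°
rotate_crank_by(+78°): θ ← 0° +78° = 78°
rotate_crank_by(-23°): θ ← 78° -23° = 55°
rotate_crank_by(-40°): θ ← 55° -40° = 15°
rotate_crank_by(+28°): θ ← 15° +28° = 43°
rotate_crank_by(-42°): θ ← 43° -42° = 1°
crank pin P = (r cos θ, r sin θ) = (34.994669, 0.610834)
h = r sin θ − e = 0.610834 − 9 = -8.389166
x = r cos θ + √(L² − h²) = 34.994669 + √(62500.0 − 70.3781) = 34.994669 + 249.859204 = 284.853873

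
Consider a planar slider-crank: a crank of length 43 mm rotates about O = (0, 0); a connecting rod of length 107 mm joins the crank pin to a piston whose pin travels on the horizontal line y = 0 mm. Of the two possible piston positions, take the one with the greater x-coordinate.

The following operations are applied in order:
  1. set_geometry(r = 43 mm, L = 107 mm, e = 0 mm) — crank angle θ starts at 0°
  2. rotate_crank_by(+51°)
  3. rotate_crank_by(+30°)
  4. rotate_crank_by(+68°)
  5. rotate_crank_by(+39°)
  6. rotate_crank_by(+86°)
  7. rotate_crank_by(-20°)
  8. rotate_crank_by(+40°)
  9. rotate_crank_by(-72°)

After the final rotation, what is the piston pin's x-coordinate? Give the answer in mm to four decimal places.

71.1037

set_geometry: r = 43 mm, L = 107 mm, e = 0 mm; θ ← 0°
rotate_crank_by(+51°): θ ← 0° +51° = 51°
rotate_crank_by(+30°): θ ← 51° +30° = 81°
rotate_crank_by(+68°): θ ← 81° +68° = 149°
rotate_crank_by(+39°): θ ← 149° +39° = 188°
rotate_crank_by(+86°): θ ← 188° +86° = 274°
rotate_crank_by(-20°): θ ← 274° -20° = 254°
rotate_crank_by(+40°): θ ← 254° +40° = 294°
rotate_crank_by(-72°): θ ← 294° -72° = 222°
crank pin P = (r cos θ, r sin θ) = (-31.955227, -28.772616)
h = r sin θ − e = -28.772616 − 0 = -28.772616
x = r cos θ + √(L² − h²) = -31.955227 + √(11449.0 − 827.8634) = -31.955227 + 103.058899 = 71.103671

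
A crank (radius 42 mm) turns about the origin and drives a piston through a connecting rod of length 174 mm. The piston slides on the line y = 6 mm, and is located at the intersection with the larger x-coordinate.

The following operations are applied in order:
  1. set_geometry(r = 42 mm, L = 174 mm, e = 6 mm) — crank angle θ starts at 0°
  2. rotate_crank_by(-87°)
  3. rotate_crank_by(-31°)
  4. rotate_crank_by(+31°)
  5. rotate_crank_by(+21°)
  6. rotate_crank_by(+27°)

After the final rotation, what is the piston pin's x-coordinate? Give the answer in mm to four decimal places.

203.5910

set_geometry: r = 42 mm, L = 174 mm, e = 6 mm; θ ← 0°
rotate_crank_by(-87°): θ ← 0° -87° = -87°
rotate_crank_by(-31°): θ ← -87° -31° = -118°
rotate_crank_by(+31°): θ ← -118° +31° = -87°
rotate_crank_by(+21°): θ ← -87° +21° = -66°
rotate_crank_by(+27°): θ ← -66° +27° = -39°
crank pin P = (r cos θ, r sin θ) = (32.640130, -26.431456)
h = r sin θ − e = -26.431456 − 6 = -32.431456
x = r cos θ + √(L² − h²) = 32.640130 + √(30276.0 − 1051.7994) = 32.640130 + 170.950872 = 203.591002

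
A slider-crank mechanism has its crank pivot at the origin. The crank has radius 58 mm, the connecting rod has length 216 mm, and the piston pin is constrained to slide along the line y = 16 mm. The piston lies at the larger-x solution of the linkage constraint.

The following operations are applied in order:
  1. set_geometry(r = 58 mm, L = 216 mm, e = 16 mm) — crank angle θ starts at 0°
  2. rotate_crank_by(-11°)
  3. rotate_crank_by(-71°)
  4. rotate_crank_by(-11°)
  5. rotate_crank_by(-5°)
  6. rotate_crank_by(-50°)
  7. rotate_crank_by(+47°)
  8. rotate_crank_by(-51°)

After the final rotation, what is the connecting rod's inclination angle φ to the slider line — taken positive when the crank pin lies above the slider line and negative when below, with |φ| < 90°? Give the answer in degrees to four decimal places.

-11.5449

set_geometry: r = 58 mm, L = 216 mm, e = 16 mm; θ ← 0°
rotate_crank_by(-11°): θ ← 0° -11° = -11°
rotate_crank_by(-71°): θ ← -11° -71° = -82°
rotate_crank_by(-11°): θ ← -82° -11° = -93°
rotate_crank_by(-5°): θ ← -93° -5° = -98°
rotate_crank_by(-50°): θ ← -98° -50° = -148°
rotate_crank_by(+47°): θ ← -148° +47° = -101°
rotate_crank_by(-51°): θ ← -101° -51° = -152°
crank pin P = (r cos θ, r sin θ) = (-51.210960, -27.229351)
h = r sin θ − e = -27.229351 − 16 = -43.229351
sin φ = h / L = -43.229351 / 216 = -0.20013588
φ = arcsin(-0.20013588) = -11.544905°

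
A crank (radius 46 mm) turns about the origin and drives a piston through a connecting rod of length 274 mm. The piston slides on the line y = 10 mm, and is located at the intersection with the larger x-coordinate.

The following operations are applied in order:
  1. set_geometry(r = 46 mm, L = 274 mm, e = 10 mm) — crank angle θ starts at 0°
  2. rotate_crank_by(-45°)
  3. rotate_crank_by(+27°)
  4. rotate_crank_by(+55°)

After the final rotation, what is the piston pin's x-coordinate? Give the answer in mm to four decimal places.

set_geometry: r = 46 mm, L = 274 mm, e = 10 mm; θ ← 0°
rotate_crank_by(-45°): θ ← 0° -45° = -45°
rotate_crank_by(+27°): θ ← -45° +27° = -18°
rotate_crank_by(+55°): θ ← -18° +55° = 37°
crank pin P = (r cos θ, r sin θ) = (36.737233, 27.683491)
h = r sin θ − e = 27.683491 − 10 = 17.683491
x = r cos θ + √(L² − h²) = 36.737233 + √(75076.0 − 312.7059) = 36.737233 + 273.428773 = 310.166007

310.1660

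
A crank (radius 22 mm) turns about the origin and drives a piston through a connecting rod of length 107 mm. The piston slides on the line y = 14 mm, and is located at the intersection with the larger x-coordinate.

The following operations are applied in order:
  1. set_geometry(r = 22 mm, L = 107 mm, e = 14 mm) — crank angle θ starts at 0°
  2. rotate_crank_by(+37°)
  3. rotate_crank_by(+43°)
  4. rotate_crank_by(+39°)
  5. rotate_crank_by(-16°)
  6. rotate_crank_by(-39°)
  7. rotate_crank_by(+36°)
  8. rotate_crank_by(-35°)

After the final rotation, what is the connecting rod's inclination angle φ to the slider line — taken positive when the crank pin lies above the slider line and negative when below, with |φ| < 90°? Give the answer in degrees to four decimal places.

3.1817

set_geometry: r = 22 mm, L = 107 mm, e = 14 mm; θ ← 0°
rotate_crank_by(+37°): θ ← 0° +37° = 37°
rotate_crank_by(+43°): θ ← 37° +43° = 80°
rotate_crank_by(+39°): θ ← 80° +39° = 119°
rotate_crank_by(-16°): θ ← 119° -16° = 103°
rotate_crank_by(-39°): θ ← 103° -39° = 64°
rotate_crank_by(+36°): θ ← 64° +36° = 100°
rotate_crank_by(-35°): θ ← 100° -35° = 65°
crank pin P = (r cos θ, r sin θ) = (9.297602, 19.938771)
h = r sin θ − e = 19.938771 − 14 = 5.938771
sin φ = h / L = 5.938771 / 107 = 0.05550254
φ = arcsin(0.05550254) = 3.181696°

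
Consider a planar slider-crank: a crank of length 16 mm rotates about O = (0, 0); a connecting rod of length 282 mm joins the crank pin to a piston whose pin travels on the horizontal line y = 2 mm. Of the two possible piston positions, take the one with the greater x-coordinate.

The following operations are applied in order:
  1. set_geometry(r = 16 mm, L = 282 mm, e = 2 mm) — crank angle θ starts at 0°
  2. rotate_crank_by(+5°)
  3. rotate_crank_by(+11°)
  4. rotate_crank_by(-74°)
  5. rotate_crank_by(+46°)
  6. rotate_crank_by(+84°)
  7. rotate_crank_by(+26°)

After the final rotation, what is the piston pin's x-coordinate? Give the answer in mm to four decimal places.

set_geometry: r = 16 mm, L = 282 mm, e = 2 mm; θ ← 0°
rotate_crank_by(+5°): θ ← 0° +5° = 5°
rotate_crank_by(+11°): θ ← 5° +11° = 16°
rotate_crank_by(-74°): θ ← 16° -74° = -58°
rotate_crank_by(+46°): θ ← -58° +46° = -12°
rotate_crank_by(+84°): θ ← -12° +84° = 72°
rotate_crank_by(+26°): θ ← 72° +26° = 98°
crank pin P = (r cos θ, r sin θ) = (-2.226770, 15.844289)
h = r sin θ − e = 15.844289 − 2 = 13.844289
x = r cos θ + √(L² − h²) = -2.226770 + √(79524.0 − 191.6643) = -2.226770 + 281.659965 = 279.433195

279.4332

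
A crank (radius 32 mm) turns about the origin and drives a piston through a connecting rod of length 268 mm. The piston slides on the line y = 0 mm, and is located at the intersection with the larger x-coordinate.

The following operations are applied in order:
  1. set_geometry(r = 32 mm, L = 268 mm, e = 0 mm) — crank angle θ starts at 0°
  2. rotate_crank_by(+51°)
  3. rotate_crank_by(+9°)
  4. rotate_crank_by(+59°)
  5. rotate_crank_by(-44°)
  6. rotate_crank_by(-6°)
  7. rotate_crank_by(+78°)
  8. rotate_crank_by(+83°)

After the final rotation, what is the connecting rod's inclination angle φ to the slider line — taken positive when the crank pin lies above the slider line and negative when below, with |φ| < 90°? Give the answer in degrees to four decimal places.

-5.2481

set_geometry: r = 32 mm, L = 268 mm, e = 0 mm; θ ← 0°
rotate_crank_by(+51°): θ ← 0° +51° = 51°
rotate_crank_by(+9°): θ ← 51° +9° = 60°
rotate_crank_by(+59°): θ ← 60° +59° = 119°
rotate_crank_by(-44°): θ ← 119° -44° = 75°
rotate_crank_by(-6°): θ ← 75° -6° = 69°
rotate_crank_by(+78°): θ ← 69° +78° = 147°
rotate_crank_by(+83°): θ ← 147° +83° = 230°
crank pin P = (r cos θ, r sin θ) = (-20.569204, -24.513422)
h = r sin θ − e = -24.513422 − 0 = -24.513422
sin φ = h / L = -24.513422 / 268 = -0.09146799
φ = arcsin(-0.09146799) = -5.248065°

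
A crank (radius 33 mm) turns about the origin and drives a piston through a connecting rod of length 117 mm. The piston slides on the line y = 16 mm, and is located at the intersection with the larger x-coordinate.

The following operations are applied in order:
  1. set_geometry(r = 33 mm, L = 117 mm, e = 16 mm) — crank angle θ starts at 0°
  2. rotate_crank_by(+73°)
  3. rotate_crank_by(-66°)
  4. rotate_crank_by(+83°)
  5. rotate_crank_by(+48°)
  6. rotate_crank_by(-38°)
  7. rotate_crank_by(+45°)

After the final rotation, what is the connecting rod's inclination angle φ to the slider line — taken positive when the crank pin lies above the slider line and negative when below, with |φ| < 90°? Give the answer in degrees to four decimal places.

1.4340

set_geometry: r = 33 mm, L = 117 mm, e = 16 mm; θ ← 0°
rotate_crank_by(+73°): θ ← 0° +73° = 73°
rotate_crank_by(-66°): θ ← 73° -66° = 7°
rotate_crank_by(+83°): θ ← 7° +83° = 90°
rotate_crank_by(+48°): θ ← 90° +48° = 138°
rotate_crank_by(-38°): θ ← 138° -38° = 100°
rotate_crank_by(+45°): θ ← 100° +45° = 145°
crank pin P = (r cos θ, r sin θ) = (-27.032017, 18.928022)
h = r sin θ − e = 18.928022 − 16 = 2.928022
sin φ = h / L = 2.928022 / 117 = 0.02502583
φ = arcsin(0.02502583) = 1.434024°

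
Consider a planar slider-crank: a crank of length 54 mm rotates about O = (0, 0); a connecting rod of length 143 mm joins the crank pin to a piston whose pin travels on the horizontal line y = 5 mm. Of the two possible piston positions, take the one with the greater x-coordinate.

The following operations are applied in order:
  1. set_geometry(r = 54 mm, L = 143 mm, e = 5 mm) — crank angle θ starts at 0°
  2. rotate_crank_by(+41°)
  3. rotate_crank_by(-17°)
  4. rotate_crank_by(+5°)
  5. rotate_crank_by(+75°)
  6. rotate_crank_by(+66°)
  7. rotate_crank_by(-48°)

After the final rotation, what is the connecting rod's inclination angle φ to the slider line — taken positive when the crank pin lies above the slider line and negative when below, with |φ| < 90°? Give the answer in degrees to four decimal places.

set_geometry: r = 54 mm, L = 143 mm, e = 5 mm; θ ← 0°
rotate_crank_by(+41°): θ ← 0° +41° = 41°
rotate_crank_by(-17°): θ ← 41° -17° = 24°
rotate_crank_by(+5°): θ ← 24° +5° = 29°
rotate_crank_by(+75°): θ ← 29° +75° = 104°
rotate_crank_by(+66°): θ ← 104° +66° = 170°
rotate_crank_by(-48°): θ ← 170° -48° = 122°
crank pin P = (r cos θ, r sin θ) = (-28.615640, 45.794597)
h = r sin θ − e = 45.794597 − 5 = 40.794597
sin φ = h / L = 40.794597 / 143 = 0.28527690
φ = arcsin(0.28527690) = 16.575401°

16.5754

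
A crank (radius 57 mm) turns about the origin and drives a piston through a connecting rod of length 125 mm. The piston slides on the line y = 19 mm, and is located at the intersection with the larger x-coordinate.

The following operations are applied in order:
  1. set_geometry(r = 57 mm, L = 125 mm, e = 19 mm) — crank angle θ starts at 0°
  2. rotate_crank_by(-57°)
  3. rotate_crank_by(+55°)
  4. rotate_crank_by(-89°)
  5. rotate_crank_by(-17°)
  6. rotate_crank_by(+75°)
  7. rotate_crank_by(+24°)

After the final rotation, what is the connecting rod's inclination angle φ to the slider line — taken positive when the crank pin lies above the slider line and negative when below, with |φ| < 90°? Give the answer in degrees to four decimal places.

set_geometry: r = 57 mm, L = 125 mm, e = 19 mm; θ ← 0°
rotate_crank_by(-57°): θ ← 0° -57° = -57°
rotate_crank_by(+55°): θ ← -57° +55° = -2°
rotate_crank_by(-89°): θ ← -2° -89° = -91°
rotate_crank_by(-17°): θ ← -91° -17° = -108°
rotate_crank_by(+75°): θ ← -108° +75° = -33°
rotate_crank_by(+24°): θ ← -33° +24° = -9°
crank pin P = (r cos θ, r sin θ) = (56.298235, -8.916765)
h = r sin θ − e = -8.916765 − 19 = -27.916765
sin φ = h / L = -27.916765 / 125 = -0.22333412
φ = arcsin(-0.22333412) = -12.904938°

-12.9049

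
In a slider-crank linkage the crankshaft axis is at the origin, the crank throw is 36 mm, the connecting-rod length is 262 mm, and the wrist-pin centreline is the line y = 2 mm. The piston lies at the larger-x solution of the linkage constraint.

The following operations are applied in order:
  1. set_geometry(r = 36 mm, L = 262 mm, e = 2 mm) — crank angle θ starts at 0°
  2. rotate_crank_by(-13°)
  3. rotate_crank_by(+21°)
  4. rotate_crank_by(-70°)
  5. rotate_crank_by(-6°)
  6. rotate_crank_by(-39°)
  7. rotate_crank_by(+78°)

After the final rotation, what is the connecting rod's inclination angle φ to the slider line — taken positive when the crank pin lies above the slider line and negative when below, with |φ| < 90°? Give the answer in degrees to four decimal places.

set_geometry: r = 36 mm, L = 262 mm, e = 2 mm; θ ← 0°
rotate_crank_by(-13°): θ ← 0° -13° = -13°
rotate_crank_by(+21°): θ ← -13° +21° = 8°
rotate_crank_by(-70°): θ ← 8° -70° = -62°
rotate_crank_by(-6°): θ ← -62° -6° = -68°
rotate_crank_by(-39°): θ ← -68° -39° = -107°
rotate_crank_by(+78°): θ ← -107° +78° = -29°
crank pin P = (r cos θ, r sin θ) = (31.486309, -17.453146)
h = r sin θ − e = -17.453146 − 2 = -19.453146
sin φ = h / L = -19.453146 / 262 = -0.07424865
φ = arcsin(-0.07424865) = -4.258053°

-4.2581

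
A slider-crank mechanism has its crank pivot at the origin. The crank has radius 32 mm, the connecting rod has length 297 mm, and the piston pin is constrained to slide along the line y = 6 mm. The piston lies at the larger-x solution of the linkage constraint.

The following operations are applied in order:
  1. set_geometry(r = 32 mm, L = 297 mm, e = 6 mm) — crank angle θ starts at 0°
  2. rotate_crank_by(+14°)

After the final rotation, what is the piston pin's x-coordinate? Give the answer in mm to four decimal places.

set_geometry: r = 32 mm, L = 297 mm, e = 6 mm; θ ← 0°
rotate_crank_by(+14°): θ ← 0° +14° = 14°
crank pin P = (r cos θ, r sin θ) = (31.049463, 7.741501)
h = r sin θ − e = 7.741501 − 6 = 1.741501
x = r cos θ + √(L² − h²) = 31.049463 + √(88209.0 − 3.0328) = 31.049463 + 296.994894 = 328.044357

328.0444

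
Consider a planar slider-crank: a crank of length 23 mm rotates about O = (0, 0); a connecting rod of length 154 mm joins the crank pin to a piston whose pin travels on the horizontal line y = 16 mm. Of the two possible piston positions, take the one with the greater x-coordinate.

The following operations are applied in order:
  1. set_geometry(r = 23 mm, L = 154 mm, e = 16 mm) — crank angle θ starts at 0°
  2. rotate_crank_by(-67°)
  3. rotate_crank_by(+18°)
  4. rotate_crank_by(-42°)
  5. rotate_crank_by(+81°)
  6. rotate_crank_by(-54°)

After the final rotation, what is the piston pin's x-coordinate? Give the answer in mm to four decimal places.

set_geometry: r = 23 mm, L = 154 mm, e = 16 mm; θ ← 0°
rotate_crank_by(-67°): θ ← 0° -67° = -67°
rotate_crank_by(+18°): θ ← -67° +18° = -49°
rotate_crank_by(-42°): θ ← -49° -42° = -91°
rotate_crank_by(+81°): θ ← -91° +81° = -10°
rotate_crank_by(-54°): θ ← -10° -54° = -64°
crank pin P = (r cos θ, r sin θ) = (10.082536, -20.672263)
h = r sin θ − e = -20.672263 − 16 = -36.672263
x = r cos θ + √(L² − h²) = 10.082536 + √(23716.0 − 1344.8549) = 10.082536 + 149.569867 = 159.652403

159.6524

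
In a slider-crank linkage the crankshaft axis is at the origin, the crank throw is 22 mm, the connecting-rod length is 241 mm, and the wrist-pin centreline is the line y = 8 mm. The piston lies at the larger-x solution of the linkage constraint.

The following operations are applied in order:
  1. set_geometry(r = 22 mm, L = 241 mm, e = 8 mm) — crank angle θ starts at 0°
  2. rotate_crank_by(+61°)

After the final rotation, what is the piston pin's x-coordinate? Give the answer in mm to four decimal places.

251.4035

set_geometry: r = 22 mm, L = 241 mm, e = 8 mm; θ ← 0°
rotate_crank_by(+61°): θ ← 0° +61° = 61°
crank pin P = (r cos θ, r sin θ) = (10.665812, 19.241634)
h = r sin θ − e = 19.241634 − 8 = 11.241634
x = r cos θ + √(L² − h²) = 10.665812 + √(58081.0 − 126.3743) = 10.665812 + 240.737670 = 251.403481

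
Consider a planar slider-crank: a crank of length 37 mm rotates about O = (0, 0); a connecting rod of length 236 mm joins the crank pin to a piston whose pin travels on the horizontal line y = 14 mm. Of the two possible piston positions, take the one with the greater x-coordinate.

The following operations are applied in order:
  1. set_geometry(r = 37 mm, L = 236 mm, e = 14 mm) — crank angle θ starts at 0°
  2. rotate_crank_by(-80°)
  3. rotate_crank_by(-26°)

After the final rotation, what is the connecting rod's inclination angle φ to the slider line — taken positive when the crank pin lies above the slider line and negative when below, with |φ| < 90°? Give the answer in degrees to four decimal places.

-12.1240

set_geometry: r = 37 mm, L = 236 mm, e = 14 mm; θ ← 0°
rotate_crank_by(-80°): θ ← 0° -80° = -80°
rotate_crank_by(-26°): θ ← -80° -26° = -106°
crank pin P = (r cos θ, r sin θ) = (-10.198582, -35.566683)
h = r sin θ − e = -35.566683 − 14 = -49.566683
sin φ = h / L = -49.566683 / 236 = -0.21002832
φ = arcsin(-0.21002832) = -12.124012°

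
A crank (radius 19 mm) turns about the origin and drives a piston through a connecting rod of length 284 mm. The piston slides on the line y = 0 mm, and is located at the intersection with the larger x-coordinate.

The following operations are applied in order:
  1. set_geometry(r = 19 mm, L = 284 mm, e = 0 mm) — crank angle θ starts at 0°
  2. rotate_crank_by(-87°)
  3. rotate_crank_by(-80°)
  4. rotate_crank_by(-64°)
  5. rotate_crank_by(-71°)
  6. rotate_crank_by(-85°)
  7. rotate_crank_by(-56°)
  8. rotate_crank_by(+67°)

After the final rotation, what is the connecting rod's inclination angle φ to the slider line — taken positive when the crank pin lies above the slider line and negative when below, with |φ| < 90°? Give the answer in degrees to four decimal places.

set_geometry: r = 19 mm, L = 284 mm, e = 0 mm; θ ← 0°
rotate_crank_by(-87°): θ ← 0° -87° = -87°
rotate_crank_by(-80°): θ ← -87° -80° = -167°
rotate_crank_by(-64°): θ ← -167° -64° = -231°
rotate_crank_by(-71°): θ ← -231° -71° = -302°
rotate_crank_by(-85°): θ ← -302° -85° = -387°
rotate_crank_by(-56°): θ ← -387° -56° = -443°
rotate_crank_by(+67°): θ ← -443° +67° = -376°
crank pin P = (r cos θ, r sin θ) = (18.263972, -5.237110)
h = r sin θ − e = -5.237110 − 0 = -5.237110
sin φ = h / L = -5.237110 / 284 = -0.01844053
φ = arcsin(-0.01844053) = -1.056624°

-1.0566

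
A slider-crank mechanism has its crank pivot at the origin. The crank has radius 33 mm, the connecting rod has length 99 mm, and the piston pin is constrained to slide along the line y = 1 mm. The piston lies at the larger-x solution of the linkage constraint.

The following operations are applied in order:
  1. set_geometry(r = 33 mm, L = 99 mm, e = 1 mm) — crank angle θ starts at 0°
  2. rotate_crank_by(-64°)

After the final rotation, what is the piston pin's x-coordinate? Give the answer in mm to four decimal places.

set_geometry: r = 33 mm, L = 99 mm, e = 1 mm; θ ← 0°
rotate_crank_by(-64°): θ ← 0° -64° = -64°
crank pin P = (r cos θ, r sin θ) = (14.466248, -29.660204)
h = r sin θ − e = -29.660204 − 1 = -30.660204
x = r cos θ + √(L² − h²) = 14.466248 + √(9801.0 − 940.0481) = 14.466248 + 94.132629 = 108.598877

108.5989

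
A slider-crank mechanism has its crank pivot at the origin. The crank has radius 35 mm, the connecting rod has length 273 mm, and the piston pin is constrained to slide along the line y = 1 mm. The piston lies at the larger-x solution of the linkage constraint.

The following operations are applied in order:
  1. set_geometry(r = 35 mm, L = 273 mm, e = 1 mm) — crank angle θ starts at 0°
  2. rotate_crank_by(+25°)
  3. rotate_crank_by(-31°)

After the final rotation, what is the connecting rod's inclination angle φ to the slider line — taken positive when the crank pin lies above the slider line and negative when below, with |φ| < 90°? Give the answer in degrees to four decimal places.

-0.9777

set_geometry: r = 35 mm, L = 273 mm, e = 1 mm; θ ← 0°
rotate_crank_by(+25°): θ ← 0° +25° = 25°
rotate_crank_by(-31°): θ ← 25° -31° = -6°
crank pin P = (r cos θ, r sin θ) = (34.808266, -3.658496)
h = r sin θ − e = -3.658496 − 1 = -4.658496
sin φ = h / L = -4.658496 / 273 = -0.01706409
φ = arcsin(-0.01706409) = -0.977748°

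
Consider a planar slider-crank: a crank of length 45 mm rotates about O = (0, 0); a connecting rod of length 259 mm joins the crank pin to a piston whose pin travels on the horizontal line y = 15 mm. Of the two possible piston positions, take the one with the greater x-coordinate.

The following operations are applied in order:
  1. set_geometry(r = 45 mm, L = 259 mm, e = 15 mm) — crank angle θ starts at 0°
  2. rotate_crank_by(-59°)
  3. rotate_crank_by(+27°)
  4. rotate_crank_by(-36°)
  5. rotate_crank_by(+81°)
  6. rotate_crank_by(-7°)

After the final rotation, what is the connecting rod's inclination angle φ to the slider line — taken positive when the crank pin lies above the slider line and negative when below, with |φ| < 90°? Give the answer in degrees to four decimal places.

set_geometry: r = 45 mm, L = 259 mm, e = 15 mm; θ ← 0°
rotate_crank_by(-59°): θ ← 0° -59° = -59°
rotate_crank_by(+27°): θ ← -59° +27° = -32°
rotate_crank_by(-36°): θ ← -32° -36° = -68°
rotate_crank_by(+81°): θ ← -68° +81° = 13°
rotate_crank_by(-7°): θ ← 13° -7° = 6°
crank pin P = (r cos θ, r sin θ) = (44.753485, 4.703781)
h = r sin θ − e = 4.703781 − 15 = -10.296219
sin φ = h / L = -10.296219 / 259 = -0.03975374
φ = arcsin(-0.03975374) = -2.278322°

-2.2783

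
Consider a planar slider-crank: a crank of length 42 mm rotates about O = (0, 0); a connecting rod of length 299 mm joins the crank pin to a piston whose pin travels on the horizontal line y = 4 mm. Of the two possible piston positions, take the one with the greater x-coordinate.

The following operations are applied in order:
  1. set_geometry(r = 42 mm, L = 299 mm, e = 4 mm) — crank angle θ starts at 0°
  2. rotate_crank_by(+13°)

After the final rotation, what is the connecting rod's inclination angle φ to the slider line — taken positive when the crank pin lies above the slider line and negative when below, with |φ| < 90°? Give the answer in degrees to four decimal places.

set_geometry: r = 42 mm, L = 299 mm, e = 4 mm; θ ← 0°
rotate_crank_by(+13°): θ ← 0° +13° = 13°
crank pin P = (r cos θ, r sin θ) = (40.923543, 9.447944)
h = r sin θ − e = 9.447944 − 4 = 5.447944
sin φ = h / L = 5.447944 / 299 = 0.01822055
φ = arcsin(0.01822055) = 1.044018°

1.0440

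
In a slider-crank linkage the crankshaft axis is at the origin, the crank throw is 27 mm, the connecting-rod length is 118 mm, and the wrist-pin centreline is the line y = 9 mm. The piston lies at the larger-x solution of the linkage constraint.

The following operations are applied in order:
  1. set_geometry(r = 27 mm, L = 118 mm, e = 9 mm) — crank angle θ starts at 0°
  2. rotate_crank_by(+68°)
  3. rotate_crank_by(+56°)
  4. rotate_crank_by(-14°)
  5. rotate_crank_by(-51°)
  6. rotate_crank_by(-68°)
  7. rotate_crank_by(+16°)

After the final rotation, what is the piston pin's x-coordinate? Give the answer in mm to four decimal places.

set_geometry: r = 27 mm, L = 118 mm, e = 9 mm; θ ← 0°
rotate_crank_by(+68°): θ ← 0° +68° = 68°
rotate_crank_by(+56°): θ ← 68° +56° = 124°
rotate_crank_by(-14°): θ ← 124° -14° = 110°
rotate_crank_by(-51°): θ ← 110° -51° = 59°
rotate_crank_by(-68°): θ ← 59° -68° = -9°
rotate_crank_by(+16°): θ ← -9° +16° = 7°
crank pin P = (r cos θ, r sin θ) = (26.798746, 3.290472)
h = r sin θ − e = 3.290472 − 9 = -5.709528
x = r cos θ + √(L² − h²) = 26.798746 + √(13924.0 − 32.5987) = 26.798746 + 117.861789 = 144.660535

144.6605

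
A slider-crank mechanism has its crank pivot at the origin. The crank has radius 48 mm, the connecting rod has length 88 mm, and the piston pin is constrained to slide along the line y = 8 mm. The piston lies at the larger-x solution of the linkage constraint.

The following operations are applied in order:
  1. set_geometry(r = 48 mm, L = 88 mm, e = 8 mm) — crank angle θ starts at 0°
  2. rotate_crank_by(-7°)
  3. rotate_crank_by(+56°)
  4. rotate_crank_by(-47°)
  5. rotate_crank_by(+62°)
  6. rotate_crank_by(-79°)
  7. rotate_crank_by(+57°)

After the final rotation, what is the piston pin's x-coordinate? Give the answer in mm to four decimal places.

120.3014

set_geometry: r = 48 mm, L = 88 mm, e = 8 mm; θ ← 0°
rotate_crank_by(-7°): θ ← 0° -7° = -7°
rotate_crank_by(+56°): θ ← -7° +56° = 49°
rotate_crank_by(-47°): θ ← 49° -47° = 2°
rotate_crank_by(+62°): θ ← 2° +62° = 64°
rotate_crank_by(-79°): θ ← 64° -79° = -15°
rotate_crank_by(+57°): θ ← -15° +57° = 42°
crank pin P = (r cos θ, r sin θ) = (35.670952, 32.118269)
h = r sin θ − e = 32.118269 − 8 = 24.118269
x = r cos θ + √(L² − h²) = 35.670952 + √(7744.0 − 581.6909) = 35.670952 + 84.630427 = 120.301378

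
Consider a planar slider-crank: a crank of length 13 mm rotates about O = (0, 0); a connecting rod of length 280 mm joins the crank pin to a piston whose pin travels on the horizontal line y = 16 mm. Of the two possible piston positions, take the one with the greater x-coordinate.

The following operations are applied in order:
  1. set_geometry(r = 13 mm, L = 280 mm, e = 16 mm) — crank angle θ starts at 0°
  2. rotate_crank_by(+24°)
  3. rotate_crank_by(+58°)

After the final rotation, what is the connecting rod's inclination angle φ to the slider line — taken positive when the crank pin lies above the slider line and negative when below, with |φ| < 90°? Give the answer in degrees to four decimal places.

set_geometry: r = 13 mm, L = 280 mm, e = 16 mm; θ ← 0°
rotate_crank_by(+24°): θ ← 0° +24° = 24°
rotate_crank_by(+58°): θ ← 24° +58° = 82°
crank pin P = (r cos θ, r sin θ) = (1.809250, 12.873485)
h = r sin θ − e = 12.873485 − 16 = -3.126515
sin φ = h / L = -3.126515 / 280 = -0.01116613
φ = arcsin(-0.01116613) = -0.639785°

-0.6398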